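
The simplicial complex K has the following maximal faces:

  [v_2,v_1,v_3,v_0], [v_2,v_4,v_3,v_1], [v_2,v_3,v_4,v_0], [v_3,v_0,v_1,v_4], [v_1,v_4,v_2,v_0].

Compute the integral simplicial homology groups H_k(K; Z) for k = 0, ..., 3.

We work with the vertex ordering v_0 < v_1 < v_2 < v_3 < v_4. The simplices of K, each written with vertices in increasing order, are:

  0-simplices (5): [v_0], [v_1], [v_2], [v_3], [v_4]
  1-simplices (10): [v_0,v_1], [v_0,v_2], [v_0,v_3], [v_0,v_4], [v_1,v_2], [v_1,v_3], [v_1,v_4], [v_2,v_3], [v_2,v_4], [v_3,v_4]
  2-simplices (10): [v_0,v_1,v_2], [v_0,v_1,v_3], [v_0,v_1,v_4], [v_0,v_2,v_3], [v_0,v_2,v_4], [v_0,v_3,v_4], [v_1,v_2,v_3], [v_1,v_2,v_4], [v_1,v_3,v_4], [v_2,v_3,v_4]
  3-simplices (5): [v_0,v_1,v_2,v_3], [v_0,v_1,v_2,v_4], [v_0,v_1,v_3,v_4], [v_0,v_2,v_3,v_4], [v_1,v_2,v_3,v_4]

giving chain groups C_0 ≅ Z^5, C_1 ≅ Z^10, C_2 ≅ Z^10, C_3 ≅ Z^5.

The boundary map ∂_1: C_1 → C_0 maps an edge to its endpoints' difference, ∂[p,q] = q − p.
The resulting 5×10 matrix has rank 4, and its Smith normal form has invariant factors (1,1,1,1).

The boundary map ∂_2: C_2 → C_1 maps a triangle to the signed sum of its edges. For instance
  ∂[v_1,v_2,v_4] = [v_2,v_4] − [v_1,v_4] + [v_1,v_2],
  ∂[v_0,v_2,v_3] = [v_2,v_3] − [v_0,v_3] + [v_0,v_2].
This gives a 10×10 integer matrix of rank 6; reducing to Smith normal form yields diagonal entries (1,1,1,1,1,1).

∂_3: C_3 → C_2 sends each 3-simplex σ to the alternating sum Σ_i (−1)^i (σ with its i-th vertex removed). For instance
  ∂[v_1,v_2,v_3,v_4] = [v_2,v_3,v_4] − [v_1,v_3,v_4] + [v_1,v_2,v_4] − [v_1,v_2,v_3],
  ∂[v_0,v_2,v_3,v_4] = [v_2,v_3,v_4] − [v_0,v_3,v_4] + [v_0,v_2,v_4] − [v_0,v_2,v_3].
The resulting 10×5 matrix has rank 4, and its Smith normal form has invariant factors (1,1,1,1).

Computing H_k = (kernel of ∂_k) / (image of ∂_{k+1}):

  H_0: rank C_0 − rank ∂_1 = 5 − 4 = 1, and the invariant factors of ∂_1 are all 1, so H_0 = Z.
  H_1: rank ker ∂_1 − rank ∂_2 = (10 − 4) − 6 = 0, and the invariant factors of ∂_2 are all 1, so H_1 = 0.
  H_2: rank ker ∂_2 − rank ∂_3 = (10 − 6) − 4 = 0, and the invariant factors of ∂_3 are all 1, so H_2 = 0.
  H_3: rank ker ∂_3 − rank ∂_4 = (5 − 4) − 0 = 1, and there is no ∂_4, so H_3 = Z.

As a check, the Euler characteristic is 5 − 10 + 10 − 5 = 0, which agrees with 1 − 0 + 0 − 1 = 0.
(K is a triangulation of the 3-sphere S^3.)

H_0 ≅ Z,  H_1 = 0,  H_2 = 0,  H_3 ≅ Z.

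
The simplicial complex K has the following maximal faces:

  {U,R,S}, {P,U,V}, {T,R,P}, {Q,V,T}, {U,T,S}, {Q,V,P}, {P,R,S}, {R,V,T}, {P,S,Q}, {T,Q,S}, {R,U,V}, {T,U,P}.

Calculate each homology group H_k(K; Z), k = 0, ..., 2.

H_0 ≅ Z,  H_1 ≅ Z/2,  H_2 = 0.

Take the total order P < Q < R < S < T < U < V on the vertex set. Then K (dimension 2) consists of the simplices:

  0-simplices (7): P, Q, R, S, T, U, V
  1-simplices (18): PQ, PR, PS, PT, PU, PV, QS, QT, QV, RS, RT, RU, RV, ST, SU, TU, TV, UV
  2-simplices (12): PQS, PQV, PRS, PRT, PTU, PUV, QST, QTV, RSU, RTV, RUV, STU

so the chain groups are C_0 ≅ Z^7, C_1 ≅ Z^18, C_2 ≅ Z^12.

The boundary map ∂_1: C_1 → C_0 is given by ∂[p,q] = [q] − [p].
This gives a 7×18 integer matrix of rank 6; reducing to Smith normal form yields diagonal entries (1,1,1,1,1,1).

Boundary ∂_2: C_2 → C_1 sends each 2-simplex [p,q,r] to [q,r] − [p,r] + [p,q]. For instance
  ∂PQV = QV − PV + PQ,
  ∂PTU = TU − PU + PT.
The resulting 18×12 matrix has rank 12, and its Smith normal form has invariant factors (1,1,1,1,1,1,1,1,1,1,1,2).

Computing H_k = (kernel of ∂_k) / (image of ∂_{k+1}):

  H_0: rank C_0 − rank ∂_1 = 7 − 6 = 1, and the invariant factors of ∂_1 are all 1, so H_0 = Z.
  H_1: rank ker ∂_1 − rank ∂_2 = (18 − 6) − 12 = 0, and ∂_2 has invariant factor 2 > 1, so H_1 = Z/2.
  H_2: rank ker ∂_2 − rank ∂_3 = (12 − 12) − 0 = 0, and there is no ∂_3, so H_2 = 0.

As a check, the Euler characteristic is 7 − 18 + 12 = 1, which agrees with 1 − 0 + 0 = 1.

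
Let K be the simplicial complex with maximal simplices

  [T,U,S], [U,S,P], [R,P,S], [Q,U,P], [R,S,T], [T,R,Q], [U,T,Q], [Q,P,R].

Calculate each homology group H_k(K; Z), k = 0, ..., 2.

We work with the vertex ordering P < Q < R < S < T < U. The simplices of K, each written with vertices in increasing order, are:

  0-simplices (6): P, Q, R, S, T, U
  1-simplices (12): PQ, PR, PS, PU, QR, QT, QU, RS, RT, ST, SU, TU
  2-simplices (8): PQR, PQU, PRS, PSU, QRT, QTU, RST, STU

Hence C_0 ≅ Z^6, C_1 ≅ Z^12, C_2 ≅ Z^8.

∂_1: C_1 → C_0 sends each edge [p,q] (with p < q) to q − p. For instance
  ∂PQ = Q − P.
The resulting 6×12 matrix has rank 5, and its Smith normal form has invariant factors (1,1,1,1,1).

The boundary map ∂_2: C_2 → C_1 maps a triangle to the signed sum of its edges. For instance
  ∂QRT = RT − QT + QR,
  ∂PQU = QU − PU + PQ.
The resulting 12×8 matrix has rank 7, and its Smith normal form has invariant factors (1,1,1,1,1,1,1).

Computing H_k = (kernel of ∂_k) / (image of ∂_{k+1}):

  H_0: rank C_0 − rank ∂_1 = 6 − 5 = 1, and the invariant factors of ∂_1 are all 1, so H_0 ≅ Z.
  H_1: rank ker ∂_1 − rank ∂_2 = (12 − 5) − 7 = 0, and the invariant factors of ∂_2 are all 1, so H_1 ≅ 0.
  H_2: rank ker ∂_2 − rank ∂_3 = (8 − 7) − 0 = 1, and there is no ∂_3, so H_2 ≅ Z.

H_0 = Z,  H_1 = 0,  H_2 = Z.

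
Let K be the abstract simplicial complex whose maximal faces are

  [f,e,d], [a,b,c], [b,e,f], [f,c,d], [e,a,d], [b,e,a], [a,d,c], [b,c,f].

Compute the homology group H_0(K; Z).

H_0 ≅ Z.

Fix the vertex order a < b < c < d < e < f and write every simplex with vertices in increasing order. Then dim K = 2 and the simplices of K are:

  0-simplices (6): a, b, c, d, e, f
  1-simplices (12): ab, ac, ad, ae, bc, be, bf, cd, cf, de, df, ef
  2-simplices (8): abc, abe, acd, ade, bcf, bef, cdf, def

so the chain groups are C_0 ≅ Z^6, C_1 ≅ Z^12, C_2 ≅ Z^8.

Boundary ∂_1: C_1 → C_0 is given by ∂[p,q] = [q] − [p].
The resulting 6×12 matrix has rank 5, and its Smith normal form has invariant factors (1,1,1,1,1).

The boundary map ∂_2: C_2 → C_1 acts by ∂[p,q,r] = [q,r] − [p,r] + [p,q]. For instance
  ∂bcf = cf − bf + bc,
  ∂abc = bc − ac + ab.
This gives a 12×8 integer matrix of rank 7; reducing to Smith normal form yields diagonal entries (1,1,1,1,1,1,1).

Now H_k = ker ∂_k / im ∂_{k+1}, so:

  H_0: rank C_0 − rank ∂_1 = 6 − 5 = 1, and the invariant factors of ∂_1 are all 1, so H_0 = Z.

(K is a triangulation of the 2-sphere S^2.)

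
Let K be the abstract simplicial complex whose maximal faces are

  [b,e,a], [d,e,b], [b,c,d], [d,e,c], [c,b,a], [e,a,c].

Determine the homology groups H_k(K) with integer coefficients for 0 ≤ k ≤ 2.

We work with the vertex ordering a < b < c < d < e. The simplices of K, each written with vertices in increasing order, are:

  0-simplices (5): a, b, c, d, e
  1-simplices (9): ab, ac, ae, bc, bd, be, cd, ce, de
  2-simplices (6): abc, abe, ace, bcd, bde, cde

so the chain groups are C_0 ≅ Z^5, C_1 ≅ Z^9, C_2 ≅ Z^6.

The boundary map ∂_1: C_1 → C_0 is given by ∂[p,q] = [q] − [p].
The 5×9 boundary matrix has rank 4 and Smith normal form diag(1,1,1,1).

The boundary map ∂_2: C_2 → C_1 sends each 2-simplex [p,q,r] to [q,r] − [p,r] + [p,q]. For instance
  ∂cde = de − ce + cd,
  ∂bcd = cd − bd + bc.
The 9×6 boundary matrix has rank 5 and Smith normal form diag(1,1,1,1,1).

Computing H_k = (kernel of ∂_k) / (image of ∂_{k+1}):

  H_0: rank C_0 − rank ∂_1 = 5 − 4 = 1, and the invariant factors of ∂_1 are all 1, so H_0 ≅ Z.
  H_1: rank ker ∂_1 − rank ∂_2 = (9 − 4) − 5 = 0, and the invariant factors of ∂_2 are all 1, so H_1 ≅ 0.
  H_2: rank ker ∂_2 − rank ∂_3 = (6 − 5) − 0 = 1, and there is no ∂_3, so H_2 ≅ Z.

As a check, the Euler characteristic is 5 − 9 + 6 = 2, which agrees with 1 − 0 + 1 = 2.
(K is a triangulation of the 2-sphere S^2.)

H_0 = Z,  H_1 = 0,  H_2 = Z.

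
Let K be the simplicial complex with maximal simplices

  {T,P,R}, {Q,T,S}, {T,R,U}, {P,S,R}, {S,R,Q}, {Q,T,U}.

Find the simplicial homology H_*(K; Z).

K has 6 vertices, 12 edges, 6 triangles.
rank ∂_0 = 0, rank ∂_1 = 5 ⇒ b_0 = 6 − 0 − 5 = 1; all invariant factors of ∂_1 are 1 so no torsion. So H_0 = Z.
rank ∂_1 = 5, rank ∂_2 = 6 ⇒ b_1 = 12 − 5 − 6 = 1; all invariant factors of ∂_2 are 1 so no torsion. So H_1 = Z.
rank ∂_2 = 6, rank ∂_3 = 0 ⇒ b_2 = 6 − 6 − 0 = 0. So H_2 = 0.

H_0 = Z,  H_1 = Z,  H_2 = 0.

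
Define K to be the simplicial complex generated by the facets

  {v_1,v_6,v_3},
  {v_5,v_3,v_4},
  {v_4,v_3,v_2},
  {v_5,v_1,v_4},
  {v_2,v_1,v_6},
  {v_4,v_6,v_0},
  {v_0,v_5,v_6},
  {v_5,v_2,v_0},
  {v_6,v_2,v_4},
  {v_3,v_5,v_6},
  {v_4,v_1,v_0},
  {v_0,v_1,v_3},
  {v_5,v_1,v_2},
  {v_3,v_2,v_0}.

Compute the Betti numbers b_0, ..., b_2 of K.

b_0 = 1, b_1 = 2, b_2 = 1.

Fix the vertex order v_0 < v_1 < v_2 < v_3 < v_4 < v_5 < v_6 and write every simplex with vertices in increasing order. Then dim K = 2 and the simplices of K are:

  0-simplices (7): [v_0], [v_1], [v_2], [v_3], [v_4], [v_5], [v_6]
  1-simplices (21): (21 of them)
  2-simplices (14): (14 of them)

so the chain groups are C_0 ≅ Z^7, C_1 ≅ Z^21, C_2 ≅ Z^14.

The boundary map ∂_1: C_1 → C_0 maps an edge to its endpoints' difference, ∂[p,q] = q − p.
The resulting 7×21 matrix has rank 6, and its Smith normal form has invariant factors (1,1,1,1,1,1).

The boundary map ∂_2: C_2 → C_1 acts by ∂[p,q,r] = [q,r] − [p,r] + [p,q]. For instance
  ∂[v_3,v_4,v_5] = [v_4,v_5] − [v_3,v_5] + [v_3,v_4],
  ∂[v_1,v_4,v_5] = [v_4,v_5] − [v_1,v_5] + [v_1,v_4].
The resulting 21×14 matrix has rank 13, and its Smith normal form has invariant factors (1,1,1,1,1,1,1,1,1,1,1,1,1).

Computing H_k = (kernel of ∂_k) / (image of ∂_{k+1}):

  H_0: rank C_0 − rank ∂_1 = 7 − 6 = 1, and the invariant factors of ∂_1 are all 1, so H_0 ≅ Z.
  H_1: rank ker ∂_1 − rank ∂_2 = (21 − 6) − 13 = 2, and the invariant factors of ∂_2 are all 1, so H_1 ≅ Z^2.
  H_2: rank ker ∂_2 − rank ∂_3 = (14 − 13) − 0 = 1, and there is no ∂_3, so H_2 ≅ Z.

Hence the Betti numbers are b_0 = 1, b_1 = 2, b_2 = 1.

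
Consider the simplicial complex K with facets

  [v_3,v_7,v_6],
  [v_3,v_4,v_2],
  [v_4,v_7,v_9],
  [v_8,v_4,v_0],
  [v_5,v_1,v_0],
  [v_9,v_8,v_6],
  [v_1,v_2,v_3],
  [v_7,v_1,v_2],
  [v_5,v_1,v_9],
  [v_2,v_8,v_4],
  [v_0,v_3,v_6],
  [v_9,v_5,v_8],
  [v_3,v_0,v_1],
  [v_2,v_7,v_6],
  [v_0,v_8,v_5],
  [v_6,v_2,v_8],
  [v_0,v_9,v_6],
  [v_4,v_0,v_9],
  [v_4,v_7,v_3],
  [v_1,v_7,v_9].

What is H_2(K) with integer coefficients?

Fix the vertex order v_0 < v_1 < v_2 < v_3 < v_4 < v_5 < v_6 < v_7 < v_8 < v_9 and write every simplex with vertices in increasing order. Then dim K = 2 and the simplices of K are:

  0-simplices (10): [v_0], [v_1], [v_2], [v_3], [v_4], [v_5], [v_6], [v_7], [v_8], [v_9]
  1-simplices (30): (30 of them)
  2-simplices (20): (20 of them)

Hence C_0 ≅ Z^10, C_1 ≅ Z^30, C_2 ≅ Z^20.

Boundary ∂_1: C_1 → C_0 sends each edge [p,q] (with p < q) to q − p.
The resulting 10×30 matrix has rank 9, and its Smith normal form has invariant factors (1,1,1,1,1,1,1,1,1).

∂_2: C_2 → C_1 acts by ∂[p,q,r] = [q,r] − [p,r] + [p,q]. For instance
  ∂[v_2,v_3,v_4] = [v_3,v_4] − [v_2,v_4] + [v_2,v_3],
  ∂[v_4,v_7,v_9] = [v_7,v_9] − [v_4,v_9] + [v_4,v_7].
The resulting 30×20 matrix has rank 20, and its Smith normal form has invariant factors (1,1,1,1,1,1,1,1,1,1,1,1,1,1,1,1,1,1,1,2).

Now H_k = ker ∂_k / im ∂_{k+1}, so:

  H_2: rank ker ∂_2 − rank ∂_3 = (20 − 20) − 0 = 0, and there is no ∂_3, so H_2 = 0.

H_2 ≅ 0.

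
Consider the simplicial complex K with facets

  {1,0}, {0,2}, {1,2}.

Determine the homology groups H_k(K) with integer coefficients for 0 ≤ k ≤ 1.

H_0 = Z,  H_1 = Z.

K has 3 vertices, 3 edges.
rank ∂_0 = 0, rank ∂_1 = 2 ⇒ b_0 = 3 − 0 − 2 = 1; all invariant factors of ∂_1 are 1 so no torsion. So H_0 = Z.
rank ∂_1 = 2, rank ∂_2 = 0 ⇒ b_1 = 3 − 2 − 0 = 1. So H_1 = Z.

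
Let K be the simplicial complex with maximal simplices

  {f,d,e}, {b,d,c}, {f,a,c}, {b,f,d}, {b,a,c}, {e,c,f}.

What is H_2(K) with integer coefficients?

Take the total order a < b < c < d < e < f on the vertex set. Then K (dimension 2) consists of the simplices:

  0-simplices (6): a, b, c, d, e, f
  1-simplices (12): ab, ac, af, bc, bd, bf, cd, ce, cf, de, df, ef
  2-simplices (6): abc, acf, bcd, bdf, cef, def

Hence C_0 ≅ Z^6, C_1 ≅ Z^12, C_2 ≅ Z^6.

∂_1: C_1 → C_0 sends each edge [p,q] (with p < q) to q − p. For instance
  ∂bc = c − b.
The resulting 6×12 matrix has rank 5, and its Smith normal form has invariant factors (1,1,1,1,1).

Boundary ∂_2: C_2 → C_1 maps a triangle to the signed sum of its edges. For instance
  ∂cef = ef − cf + ce,
  ∂bdf = df − bf + bd.
This gives a 12×6 integer matrix of rank 6; reducing to Smith normal form yields diagonal entries (1,1,1,1,1,1).

From H_k ≅ ker(∂_k) / im(∂_{k+1}) we obtain:

  H_2: rank ker ∂_2 − rank ∂_3 = (6 − 6) − 0 = 0, and there is no ∂_3, so H_2 = 0.

H_2 ≅ 0.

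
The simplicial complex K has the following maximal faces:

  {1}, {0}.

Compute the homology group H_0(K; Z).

Fix the vertex order 0 < 1 and write every simplex with vertices in increasing order. Then dim K = 0 and the simplices of K are:

  0-simplices (2): [0], [1]

Hence C_0 ≅ Z^2.

From H_k ≅ ker(∂_k) / im(∂_{k+1}) we obtain:

  H_0: rank C_0 − rank ∂_1 = 2 − 0 = 2, and there is no ∂_1, so H_0 ≅ Z^2.

(K is a triangulation of a set of 2 points.)

H_0 = Z^2.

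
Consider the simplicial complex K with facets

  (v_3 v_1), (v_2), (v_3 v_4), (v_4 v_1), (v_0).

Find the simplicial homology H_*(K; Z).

Order the vertices as v_0 < v_1 < v_2 < v_3 < v_4. Listing each simplex with vertices in this order, K has dimension 1 with simplices:

  0-simplices (5): [v_0], [v_1], [v_2], [v_3], [v_4]
  1-simplices (3): [v_1,v_3], [v_1,v_4], [v_3,v_4]

Hence C_0 ≅ Z^5, C_1 ≅ Z^3.

Boundary ∂_1: C_1 → C_0 sends each edge [p,q] (with p < q) to q − p. For instance
  ∂[v_3,v_4] = [v_4] − [v_3].
This gives a 5×3 integer matrix of rank 2; reducing to Smith normal form yields diagonal entries (1,1).

From H_k ≅ ker(∂_k) / im(∂_{k+1}) we obtain:

  H_0: rank C_0 − rank ∂_1 = 5 − 2 = 3, and the invariant factors of ∂_1 are all 1, so H_0 = Z^3.
  H_1: rank ker ∂_1 − rank ∂_2 = (3 − 2) − 0 = 1, and there is no ∂_2, so H_1 = Z.

(K is a triangulation of the disjoint union of the circle S^1 and a set of 2 points.)

H_0 = Z^3,  H_1 = Z.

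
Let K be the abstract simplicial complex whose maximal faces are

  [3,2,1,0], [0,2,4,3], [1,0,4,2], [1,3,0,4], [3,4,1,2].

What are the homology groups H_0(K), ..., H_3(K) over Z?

H_0 ≅ Z,  H_1 = 0,  H_2 = 0,  H_3 ≅ Z.

Take the total order 0 < 1 < 2 < 3 < 4 on the vertex set. Then K (dimension 3) consists of the simplices:

  0-simplices (5): [0], [1], [2], [3], [4]
  1-simplices (10): [0,1], [0,2], [0,3], [0,4], [1,2], [1,3], [1,4], [2,3], [2,4], [3,4]
  2-simplices (10): [0,1,2], [0,1,3], [0,1,4], [0,2,3], [0,2,4], [0,3,4], [1,2,3], [1,2,4], [1,3,4], [2,3,4]
  3-simplices (5): [0,1,2,3], [0,1,2,4], [0,1,3,4], [0,2,3,4], [1,2,3,4]

giving chain groups C_0 ≅ Z^5, C_1 ≅ Z^10, C_2 ≅ Z^10, C_3 ≅ Z^5.

Boundary ∂_1: C_1 → C_0 is given by ∂[p,q] = [q] − [p].
This gives a 5×10 integer matrix of rank 4; reducing to Smith normal form yields diagonal entries (1,1,1,1).

The boundary map ∂_2: C_2 → C_1 sends each 2-simplex [p,q,r] to [q,r] − [p,r] + [p,q]. For instance
  ∂[0,3,4] = [3,4] − [0,4] + [0,3],
  ∂[1,3,4] = [3,4] − [1,4] + [1,3].
As a 10×10 matrix over Z this has rank 6, with invariant factors (1,1,1,1,1,1).

The boundary map ∂_3: C_3 → C_2 sends each 3-simplex σ to the alternating sum Σ_i (−1)^i (σ with its i-th vertex removed). For instance
  ∂[0,1,2,3] = [1,2,3] − [0,2,3] + [0,1,3] − [0,1,2],
  ∂[0,2,3,4] = [2,3,4] − [0,3,4] + [0,2,4] − [0,2,3].
This gives a 10×5 integer matrix of rank 4; reducing to Smith normal form yields diagonal entries (1,1,1,1).

Reading off H_k = ker ∂_k / im ∂_{k+1}:

  H_0: rank C_0 − rank ∂_1 = 5 − 4 = 1, and the invariant factors of ∂_1 are all 1, so H_0 = Z.
  H_1: rank ker ∂_1 − rank ∂_2 = (10 − 4) − 6 = 0, and the invariant factors of ∂_2 are all 1, so H_1 = 0.
  H_2: rank ker ∂_2 − rank ∂_3 = (10 − 6) − 4 = 0, and the invariant factors of ∂_3 are all 1, so H_2 = 0.
  H_3: rank ker ∂_3 − rank ∂_4 = (5 − 4) − 0 = 1, and there is no ∂_4, so H_3 = Z.

As a check, the Euler characteristic is 5 − 10 + 10 − 5 = 0, which agrees with 1 − 0 + 0 − 1 = 0.
(K is a triangulation of the 3-sphere S^3.)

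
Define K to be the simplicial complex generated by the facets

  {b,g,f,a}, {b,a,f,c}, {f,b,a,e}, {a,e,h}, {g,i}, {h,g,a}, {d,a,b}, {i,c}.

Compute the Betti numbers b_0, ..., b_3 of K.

b_0 = 1, b_1 = 1, b_2 = 0, b_3 = 0.

Fix the vertex order a < b < c < d < e < f < g < h < i and write every simplex with vertices in increasing order. Then dim K = 3 and the simplices of K are:

  0-simplices (9): a, b, c, d, e, f, g, h, i
  1-simplices (19): ab, ac, ad, ae, af, ag, ah, bc, bd, be, bf, bg, cf, ci, ef, eh, fg, gh, gi
  2-simplices (13): abc, abd, abe, abf, abg, acf, aef, aeh, afg, agh, bcf, bef, bfg
  3-simplices (3): abcf, abef, abfg

giving chain groups C_0 ≅ Z^9, C_1 ≅ Z^19, C_2 ≅ Z^13, C_3 ≅ Z^3.

The boundary map ∂_1: C_1 → C_0 is given by ∂[p,q] = [q] − [p]. For instance
  ∂ab = b − a.
As a 9×19 matrix over Z this has rank 8, with invariant factors (1,1,1,1,1,1,1,1).

Boundary ∂_2: C_2 → C_1 sends each 2-simplex [p,q,r] to [q,r] − [p,r] + [p,q]. For instance
  ∂abg = bg − ag + ab,
  ∂aeh = eh − ah + ae.
As a 19×13 matrix over Z this has rank 10, with invariant factors (1,1,1,1,1,1,1,1,1,1).

∂_3: C_3 → C_2 sends each 3-simplex σ to the alternating sum Σ_i (−1)^i (σ with its i-th vertex removed). For instance
  ∂abcf = bcf − acf + abf − abc,
  ∂abef = bef − aef + abf − abe.
The resulting 13×3 matrix has rank 3, and its Smith normal form has invariant factors (1,1,1).

From H_k ≅ ker(∂_k) / im(∂_{k+1}) we obtain:

  H_0: rank C_0 − rank ∂_1 = 9 − 8 = 1, and the invariant factors of ∂_1 are all 1, so H_0 = Z.
  H_1: rank ker ∂_1 − rank ∂_2 = (19 − 8) − 10 = 1, and the invariant factors of ∂_2 are all 1, so H_1 = Z.
  H_2: rank ker ∂_2 − rank ∂_3 = (13 − 10) − 3 = 0, and the invariant factors of ∂_3 are all 1, so H_2 = 0.
  H_3: rank ker ∂_3 − rank ∂_4 = (3 − 3) − 0 = 0, and there is no ∂_4, so H_3 = 0.

As a check, the Euler characteristic is 9 − 19 + 13 − 3 = 0, which agrees with 1 − 1 + 0 − 0 = 0.

Hence the Betti numbers are b_0 = 1, b_1 = 1, b_2 = 0, b_3 = 0.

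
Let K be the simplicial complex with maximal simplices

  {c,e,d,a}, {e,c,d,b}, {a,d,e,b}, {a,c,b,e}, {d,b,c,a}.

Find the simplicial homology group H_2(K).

H_2 ≅ 0.

Take the total order a < b < c < d < e on the vertex set. Then K (dimension 3) consists of the simplices:

  0-simplices (5): a, b, c, d, e
  1-simplices (10): ab, ac, ad, ae, bc, bd, be, cd, ce, de
  2-simplices (10): abc, abd, abe, acd, ace, ade, bcd, bce, bde, cde
  3-simplices (5): abcd, abce, abde, acde, bcde

Hence C_0 ≅ Z^5, C_1 ≅ Z^10, C_2 ≅ Z^10, C_3 ≅ Z^5.

The boundary map ∂_1: C_1 → C_0 sends each edge [p,q] (with p < q) to q − p.
The resulting 5×10 matrix has rank 4, and its Smith normal form has invariant factors (1,1,1,1).

The boundary map ∂_2: C_2 → C_1 sends each 2-simplex [p,q,r] to [q,r] − [p,r] + [p,q]. For instance
  ∂bcd = cd − bd + bc,
  ∂abd = bd − ad + ab.
This gives a 10×10 integer matrix of rank 6; reducing to Smith normal form yields diagonal entries (1,1,1,1,1,1).

∂_3: C_3 → C_2 sends each 3-simplex σ to the alternating sum Σ_i (−1)^i (σ with its i-th vertex removed). For instance
  ∂bcde = cde − bde + bce − bcd,
  ∂abcd = bcd − acd + abd − abc.
This gives a 10×5 integer matrix of rank 4; reducing to Smith normal form yields diagonal entries (1,1,1,1).

Reading off H_k = ker ∂_k / im ∂_{k+1}:

  H_2: rank ker ∂_2 − rank ∂_3 = (10 − 6) − 4 = 0, and the invariant factors of ∂_3 are all 1, so H_2 = 0.

(K is a triangulation of the 3-sphere S^3.)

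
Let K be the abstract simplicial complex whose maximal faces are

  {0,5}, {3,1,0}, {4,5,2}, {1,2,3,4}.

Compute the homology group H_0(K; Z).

H_0 ≅ Z.

Take the total order 0 < 1 < 2 < 3 < 4 < 5 on the vertex set. Then K (dimension 3) consists of the simplices:

  0-simplices (6): [0], [1], [2], [3], [4], [5]
  1-simplices (11): [0,1], [0,3], [0,5], [1,2], [1,3], [1,4], [2,3], [2,4], [2,5], [3,4], [4,5]
  2-simplices (6): [0,1,3], [1,2,3], [1,2,4], [1,3,4], [2,3,4], [2,4,5]
  3-simplices (1): [1,2,3,4]

Hence C_0 ≅ Z^6, C_1 ≅ Z^11, C_2 ≅ Z^6, C_3 ≅ Z^1.

The boundary map ∂_1: C_1 → C_0 sends each edge [p,q] (with p < q) to q − p.
The resulting 6×11 matrix has rank 5, and its Smith normal form has invariant factors (1,1,1,1,1).

∂_2: C_2 → C_1 sends each 2-simplex [p,q,r] to [q,r] − [p,r] + [p,q]. For instance
  ∂[1,3,4] = [3,4] − [1,4] + [1,3],
  ∂[1,2,4] = [2,4] − [1,4] + [1,2].
As a 11×6 matrix over Z this has rank 5, with invariant factors (1,1,1,1,1).

∂_3: C_3 → C_2 sends each 3-simplex σ to the alternating sum Σ_i (−1)^i (σ with its i-th vertex removed). For instance
  ∂[1,2,3,4] = [2,3,4] − [1,3,4] + [1,2,4] − [1,2,3].
The resulting 6×1 matrix has rank 1, and its Smith normal form has invariant factors (1).

Reading off H_k = ker ∂_k / im ∂_{k+1}:

  H_0: rank C_0 − rank ∂_1 = 6 − 5 = 1, and the invariant factors of ∂_1 are all 1, so H_0 ≅ Z.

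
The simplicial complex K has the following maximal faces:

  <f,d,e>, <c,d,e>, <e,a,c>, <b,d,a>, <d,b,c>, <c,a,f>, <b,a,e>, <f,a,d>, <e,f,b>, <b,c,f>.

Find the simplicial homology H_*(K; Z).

Take the total order a < b < c < d < e < f on the vertex set. Then K (dimension 2) consists of the simplices:

  0-simplices (6): a, b, c, d, e, f
  1-simplices (15): ab, ac, ad, ae, af, bc, bd, be, bf, cd, ce, cf, de, df, ef
  2-simplices (10): abd, abe, ace, acf, adf, bcd, bcf, bef, cde, def

so the chain groups are C_0 ≅ Z^6, C_1 ≅ Z^15, C_2 ≅ Z^10.

The boundary map ∂_1: C_1 → C_0 sends each edge [p,q] (with p < q) to q − p.
The resulting 6×15 matrix has rank 5, and its Smith normal form has invariant factors (1,1,1,1,1).

Boundary ∂_2: C_2 → C_1 maps a triangle to the signed sum of its edges. For instance
  ∂bef = ef − bf + be,
  ∂abd = bd − ad + ab.
As a 15×10 matrix over Z this has rank 10, with invariant factors (1,1,1,1,1,1,1,1,1,2).

Computing H_k = (kernel of ∂_k) / (image of ∂_{k+1}):

  H_0: rank C_0 − rank ∂_1 = 6 − 5 = 1, and the invariant factors of ∂_1 are all 1, so H_0 = Z.
  H_1: rank ker ∂_1 − rank ∂_2 = (15 − 5) − 10 = 0, and ∂_2 has invariant factor 2 > 1, so H_1 = Z_2.
  H_2: rank ker ∂_2 − rank ∂_3 = (10 − 10) − 0 = 0, and there is no ∂_3, so H_2 = 0.

As a check, the Euler characteristic is 6 − 15 + 10 = 1, which agrees with 1 − 0 + 0 = 1.
(K is a triangulation of the real projective plane RP^2.)

H_0 ≅ Z,  H_1 ≅ Z_2,  H_2 = 0.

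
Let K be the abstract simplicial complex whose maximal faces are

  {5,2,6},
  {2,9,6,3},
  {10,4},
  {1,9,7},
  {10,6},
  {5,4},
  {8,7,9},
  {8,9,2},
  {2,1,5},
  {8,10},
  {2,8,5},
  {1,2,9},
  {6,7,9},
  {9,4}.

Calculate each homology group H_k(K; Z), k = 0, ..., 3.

H_0 ≅ Z,  H_1 ≅ Z^3,  H_2 = 0,  H_3 = 0.

Take the total order 1 < 2 < 3 < 4 < 5 < 6 < 7 < 8 < 9 < 10 on the vertex set. Then K (dimension 3) consists of the simplices:

  0-simplices (10): [1], [2], [3], [4], [5], [6], [7], [8], [9], [10]
  1-simplices (23): (23 of them)
  2-simplices (12): [1,2,5], [1,2,9], [1,7,9], [2,3,6], [2,3,9], [2,5,6], [2,5,8], [2,6,9], [2,8,9], [3,6,9], [6,7,9], [7,8,9]
  3-simplices (1): [2,3,6,9]

so the chain groups are C_0 ≅ Z^10, C_1 ≅ Z^23, C_2 ≅ Z^12, C_3 ≅ Z^1.

The boundary map ∂_1: C_1 → C_0 is given by ∂[p,q] = [q] − [p]. For instance
  ∂[6,10] = [10] − [6].
The resulting 10×23 matrix has rank 9, and its Smith normal form has invariant factors (1,1,1,1,1,1,1,1,1).

Boundary ∂_2: C_2 → C_1 maps a triangle to the signed sum of its edges. For instance
  ∂[3,6,9] = [6,9] − [3,9] + [3,6],
  ∂[7,8,9] = [8,9] − [7,9] + [7,8].
As a 23×12 matrix over Z this has rank 11, with invariant factors (1,1,1,1,1,1,1,1,1,1,1).

Boundary ∂_3: C_3 → C_2 sends each 3-simplex σ to the alternating sum Σ_i (−1)^i (σ with its i-th vertex removed). For instance
  ∂[2,3,6,9] = [3,6,9] − [2,6,9] + [2,3,9] − [2,3,6].
As a 12×1 matrix over Z this has rank 1, with invariant factors (1).

Reading off H_k = ker ∂_k / im ∂_{k+1}:

  H_0: rank C_0 − rank ∂_1 = 10 − 9 = 1, and the invariant factors of ∂_1 are all 1, so H_0 ≅ Z.
  H_1: rank ker ∂_1 − rank ∂_2 = (23 − 9) − 11 = 3, and the invariant factors of ∂_2 are all 1, so H_1 ≅ Z^3.
  H_2: rank ker ∂_2 − rank ∂_3 = (12 − 11) − 1 = 0, and the invariant factors of ∂_3 are all 1, so H_2 ≅ 0.
  H_3: rank ker ∂_3 − rank ∂_4 = (1 − 1) − 0 = 0, and there is no ∂_4, so H_3 ≅ 0.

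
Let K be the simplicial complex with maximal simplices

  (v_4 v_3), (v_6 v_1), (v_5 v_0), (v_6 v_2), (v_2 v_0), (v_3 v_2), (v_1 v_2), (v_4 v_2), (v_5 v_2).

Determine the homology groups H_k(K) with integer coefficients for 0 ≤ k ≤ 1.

Take the total order v_0 < v_1 < v_2 < v_3 < v_4 < v_5 < v_6 on the vertex set. Then K (dimension 1) consists of the simplices:

  0-simplices (7): [v_0], [v_1], [v_2], [v_3], [v_4], [v_5], [v_6]
  1-simplices (9): [v_0,v_2], [v_0,v_5], [v_1,v_2], [v_1,v_6], [v_2,v_3], [v_2,v_4], [v_2,v_5], [v_2,v_6], [v_3,v_4]

so the chain groups are C_0 ≅ Z^7, C_1 ≅ Z^9.

Boundary ∂_1: C_1 → C_0 sends each edge [p,q] (with p < q) to q − p. For instance
  ∂[v_2,v_6] = [v_6] − [v_2].
The resulting 7×9 matrix has rank 6, and its Smith normal form has invariant factors (1,1,1,1,1,1).

Reading off H_k = ker ∂_k / im ∂_{k+1}:

  H_0: rank C_0 − rank ∂_1 = 7 − 6 = 1, and the invariant factors of ∂_1 are all 1, so H_0 ≅ Z.
  H_1: rank ker ∂_1 − rank ∂_2 = (9 − 6) − 0 = 3, and there is no ∂_2, so H_1 ≅ Z^3.

H_0 = Z,  H_1 = Z^3.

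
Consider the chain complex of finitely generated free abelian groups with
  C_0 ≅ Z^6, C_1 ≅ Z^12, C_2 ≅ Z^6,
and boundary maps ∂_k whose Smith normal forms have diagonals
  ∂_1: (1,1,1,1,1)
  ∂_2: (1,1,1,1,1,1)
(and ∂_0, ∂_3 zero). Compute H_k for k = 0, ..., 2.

H_0: b_0 = 6 − 0 − 5 = 1; torsion from ∂_1 factors > 1: none. So H_0 = Z.
H_1: b_1 = 12 − 5 − 6 = 1; torsion from ∂_2 factors > 1: none. So H_1 = Z.
H_2: b_2 = 6 − 6 − 0 = 0; torsion from ∂_3 factors > 1: none. So H_2 = 0.

H_0 = Z,  H_1 = Z,  H_2 = 0.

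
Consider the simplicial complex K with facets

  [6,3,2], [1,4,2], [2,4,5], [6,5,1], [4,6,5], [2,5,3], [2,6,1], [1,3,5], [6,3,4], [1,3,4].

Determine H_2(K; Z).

Order the vertices as 1 < 2 < 3 < 4 < 5 < 6. Listing each simplex with vertices in this order, K has dimension 2 with simplices:

  0-simplices (6): [1], [2], [3], [4], [5], [6]
  1-simplices (15): [1,2], [1,3], [1,4], [1,5], [1,6], [2,3], [2,4], [2,5], [2,6], [3,4], [3,5], [3,6], [4,5], [4,6], [5,6]
  2-simplices (10): [1,2,4], [1,2,6], [1,3,4], [1,3,5], [1,5,6], [2,3,5], [2,3,6], [2,4,5], [3,4,6], [4,5,6]

Hence C_0 ≅ Z^6, C_1 ≅ Z^15, C_2 ≅ Z^10.

∂_1: C_1 → C_0 sends each edge [p,q] (with p < q) to q − p.
The 6×15 boundary matrix has rank 5 and Smith normal form diag(1,1,1,1,1).

∂_2: C_2 → C_1 maps a triangle to the signed sum of its edges. For instance
  ∂[2,3,6] = [3,6] − [2,6] + [2,3],
  ∂[1,3,5] = [3,5] − [1,5] + [1,3].
The resulting 15×10 matrix has rank 10, and its Smith normal form has invariant factors (1,1,1,1,1,1,1,1,1,2).

Reading off H_k = ker ∂_k / im ∂_{k+1}:

  H_2: rank ker ∂_2 − rank ∂_3 = (10 − 10) − 0 = 0, and there is no ∂_3, so H_2 ≅ 0.

H_2 ≅ 0.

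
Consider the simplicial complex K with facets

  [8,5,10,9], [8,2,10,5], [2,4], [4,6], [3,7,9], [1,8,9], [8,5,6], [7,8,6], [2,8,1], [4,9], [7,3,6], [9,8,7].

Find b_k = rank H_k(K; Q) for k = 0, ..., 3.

b_0 = 1, b_1 = 2, b_2 = 0, b_3 = 0.

Fix the vertex order 1 < 2 < 3 < 4 < 5 < 6 < 7 < 8 < 9 < 10 and write every simplex with vertices in increasing order. Then dim K = 3 and the simplices of K are:

  0-simplices (10): [1], [2], [3], [4], [5], [6], [7], [8], [9], [10]
  1-simplices (23): (23 of them)
  2-simplices (14): [1,2,8], [1,8,9], [2,5,8], [2,5,10], [2,8,10], [3,6,7], [3,7,9], [5,6,8], [5,8,9], [5,8,10], [5,9,10], [6,7,8], [7,8,9], [8,9,10]
  3-simplices (2): [2,5,8,10], [5,8,9,10]

so the chain groups are C_0 ≅ Z^10, C_1 ≅ Z^23, C_2 ≅ Z^14, C_3 ≅ Z^2.

∂_1: C_1 → C_0 is given by ∂[p,q] = [q] − [p]. For instance
  ∂[1,8] = [8] − [1].
The resulting 10×23 matrix has rank 9, and its Smith normal form has invariant factors (1,1,1,1,1,1,1,1,1).

∂_2: C_2 → C_1 acts by ∂[p,q,r] = [q,r] − [p,r] + [p,q]. For instance
  ∂[5,8,10] = [8,10] − [5,10] + [5,8],
  ∂[5,8,9] = [8,9] − [5,9] + [5,8].
As a 23×14 matrix over Z this has rank 12, with invariant factors (1,1,1,1,1,1,1,1,1,1,1,1).

∂_3: C_3 → C_2 sends each 3-simplex σ to the alternating sum Σ_i (−1)^i (σ with its i-th vertex removed). For instance
  ∂[2,5,8,10] = [5,8,10] − [2,8,10] + [2,5,10] − [2,5,8],
  ∂[5,8,9,10] = [8,9,10] − [5,9,10] + [5,8,10] − [5,8,9].
This gives a 14×2 integer matrix of rank 2; reducing to Smith normal form yields diagonal entries (1,1).

Computing H_k = (kernel of ∂_k) / (image of ∂_{k+1}):

  H_0: rank C_0 − rank ∂_1 = 10 − 9 = 1, and the invariant factors of ∂_1 are all 1, so H_0 ≅ Z.
  H_1: rank ker ∂_1 − rank ∂_2 = (23 − 9) − 12 = 2, and the invariant factors of ∂_2 are all 1, so H_1 ≅ Z^2.
  H_2: rank ker ∂_2 − rank ∂_3 = (14 − 12) − 2 = 0, and the invariant factors of ∂_3 are all 1, so H_2 ≅ 0.
  H_3: rank ker ∂_3 − rank ∂_4 = (2 − 2) − 0 = 0, and there is no ∂_4, so H_3 ≅ 0.

As a check, the Euler characteristic is 10 − 23 + 14 − 2 = -1, which agrees with 1 − 2 + 0 − 0 = -1.

Hence the Betti numbers are b_0 = 1, b_1 = 2, b_2 = 0, b_3 = 0.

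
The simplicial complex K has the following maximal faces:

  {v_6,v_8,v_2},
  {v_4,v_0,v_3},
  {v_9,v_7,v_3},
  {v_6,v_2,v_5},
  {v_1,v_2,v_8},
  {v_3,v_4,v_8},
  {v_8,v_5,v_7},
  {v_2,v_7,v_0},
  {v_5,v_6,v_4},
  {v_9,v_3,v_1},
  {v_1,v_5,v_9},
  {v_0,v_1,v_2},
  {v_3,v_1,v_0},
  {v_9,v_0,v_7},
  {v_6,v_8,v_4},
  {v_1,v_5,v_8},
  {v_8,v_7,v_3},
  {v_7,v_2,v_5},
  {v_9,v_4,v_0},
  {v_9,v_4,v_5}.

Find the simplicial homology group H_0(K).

Take the total order v_0 < v_1 < v_2 < v_3 < v_4 < v_5 < v_6 < v_7 < v_8 < v_9 on the vertex set. Then K (dimension 2) consists of the simplices:

  0-simplices (10): [v_0], [v_1], [v_2], [v_3], [v_4], [v_5], [v_6], [v_7], [v_8], [v_9]
  1-simplices (30): (30 of them)
  2-simplices (20): (20 of them)

Hence C_0 ≅ Z^10, C_1 ≅ Z^30, C_2 ≅ Z^20.

The boundary map ∂_1: C_1 → C_0 sends each edge [p,q] (with p < q) to q − p. For instance
  ∂[v_0,v_9] = [v_9] − [v_0].
The 10×30 boundary matrix has rank 9 and Smith normal form diag(1,1,1,1,1,1,1,1,1).

∂_2: C_2 → C_1 maps a triangle to the signed sum of its edges. For instance
  ∂[v_1,v_3,v_9] = [v_3,v_9] − [v_1,v_9] + [v_1,v_3],
  ∂[v_4,v_6,v_8] = [v_6,v_8] − [v_4,v_8] + [v_4,v_6].
The 30×20 boundary matrix has rank 20 and Smith normal form diag(1,1,1,1,1,1,1,1,1,1,1,1,1,1,1,1,1,1,1,2).

Now H_k = ker ∂_k / im ∂_{k+1}, so:

  H_0: rank C_0 − rank ∂_1 = 10 − 9 = 1, and the invariant factors of ∂_1 are all 1, so H_0 = Z.

H_0 = Z.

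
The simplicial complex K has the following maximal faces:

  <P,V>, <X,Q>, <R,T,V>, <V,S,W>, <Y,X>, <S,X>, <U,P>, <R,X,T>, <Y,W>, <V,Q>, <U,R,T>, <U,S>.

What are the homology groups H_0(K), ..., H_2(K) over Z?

K has 10 vertices, 18 edges, 4 triangles.
rank ∂_0 = 0, rank ∂_1 = 9 ⇒ b_0 = 10 − 0 − 9 = 1; all invariant factors of ∂_1 are 1 so no torsion. So H_0 = Z.
rank ∂_1 = 9, rank ∂_2 = 4 ⇒ b_1 = 18 − 9 − 4 = 5; all invariant factors of ∂_2 are 1 so no torsion. So H_1 = Z^5.
rank ∂_2 = 4, rank ∂_3 = 0 ⇒ b_2 = 4 − 4 − 0 = 0. So H_2 = 0.

H_0 = Z,  H_1 = Z^5,  H_2 = 0.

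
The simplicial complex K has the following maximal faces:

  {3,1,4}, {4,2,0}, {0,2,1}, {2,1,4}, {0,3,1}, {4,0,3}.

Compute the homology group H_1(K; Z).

Fix the vertex order 0 < 1 < 2 < 3 < 4 and write every simplex with vertices in increasing order. Then dim K = 2 and the simplices of K are:

  0-simplices (5): [0], [1], [2], [3], [4]
  1-simplices (9): [0,1], [0,2], [0,3], [0,4], [1,2], [1,3], [1,4], [2,4], [3,4]
  2-simplices (6): [0,1,2], [0,1,3], [0,2,4], [0,3,4], [1,2,4], [1,3,4]

so the chain groups are C_0 ≅ Z^5, C_1 ≅ Z^9, C_2 ≅ Z^6.

Boundary ∂_1: C_1 → C_0 sends each edge [p,q] (with p < q) to q − p.
This gives a 5×9 integer matrix of rank 4; reducing to Smith normal form yields diagonal entries (1,1,1,1).

∂_2: C_2 → C_1 maps a triangle to the signed sum of its edges. For instance
  ∂[0,3,4] = [3,4] − [0,4] + [0,3],
  ∂[0,2,4] = [2,4] − [0,4] + [0,2].
This gives a 9×6 integer matrix of rank 5; reducing to Smith normal form yields diagonal entries (1,1,1,1,1).

Now H_k = ker ∂_k / im ∂_{k+1}, so:

  H_1: rank ker ∂_1 − rank ∂_2 = (9 − 4) − 5 = 0, and the invariant factors of ∂_2 are all 1, so H_1 = 0.

H_1 = 0.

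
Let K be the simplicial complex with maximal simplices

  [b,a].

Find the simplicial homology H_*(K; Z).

H_0 ≅ Z,  H_1 = 0.

Order the vertices as a < b. Listing each simplex with vertices in this order, K has dimension 1 with simplices:

  0-simplices (2): a, b
  1-simplices (1): ab

Hence C_0 ≅ Z^2, C_1 ≅ Z^1.

∂_1: C_1 → C_0 is given by ∂[p,q] = [q] − [p].
As a 2×1 matrix over Z this has rank 1, with invariant factors (1).

Now H_k = ker ∂_k / im ∂_{k+1}, so:

  H_0: rank C_0 − rank ∂_1 = 2 − 1 = 1, and the invariant factors of ∂_1 are all 1, so H_0 = Z.
  H_1: rank ker ∂_1 − rank ∂_2 = (1 − 1) − 0 = 0, and there is no ∂_2, so H_1 = 0.

As a check, the Euler characteristic is 2 − 1 = 1, which agrees with 1 − 0 = 1.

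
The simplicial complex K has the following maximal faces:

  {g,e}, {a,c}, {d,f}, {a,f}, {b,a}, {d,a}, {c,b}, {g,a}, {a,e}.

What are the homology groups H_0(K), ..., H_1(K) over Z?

H_0 = Z,  H_1 = Z^3.

We work with the vertex ordering a < b < c < d < e < f < g. The simplices of K, each written with vertices in increasing order, are:

  0-simplices (7): a, b, c, d, e, f, g
  1-simplices (9): ab, ac, ad, ae, af, ag, bc, df, eg

Hence C_0 ≅ Z^7, C_1 ≅ Z^9.

The boundary map ∂_1: C_1 → C_0 maps an edge to its endpoints' difference, ∂[p,q] = q − p.
The resulting 7×9 matrix has rank 6, and its Smith normal form has invariant factors (1,1,1,1,1,1).

Computing H_k = (kernel of ∂_k) / (image of ∂_{k+1}):

  H_0: rank C_0 − rank ∂_1 = 7 − 6 = 1, and the invariant factors of ∂_1 are all 1, so H_0 ≅ Z.
  H_1: rank ker ∂_1 − rank ∂_2 = (9 − 6) − 0 = 3, and there is no ∂_2, so H_1 ≅ Z^3.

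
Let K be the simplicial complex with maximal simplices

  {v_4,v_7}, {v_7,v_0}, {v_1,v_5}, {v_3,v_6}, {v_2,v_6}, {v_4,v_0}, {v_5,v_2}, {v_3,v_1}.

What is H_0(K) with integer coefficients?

Take the total order v_0 < v_1 < v_2 < v_3 < v_4 < v_5 < v_6 < v_7 on the vertex set. Then K (dimension 1) consists of the simplices:

  0-simplices (8): [v_0], [v_1], [v_2], [v_3], [v_4], [v_5], [v_6], [v_7]
  1-simplices (8): [v_0,v_4], [v_0,v_7], [v_1,v_3], [v_1,v_5], [v_2,v_5], [v_2,v_6], [v_3,v_6], [v_4,v_7]

Hence C_0 ≅ Z^8, C_1 ≅ Z^8.

The boundary map ∂_1: C_1 → C_0 maps an edge to its endpoints' difference, ∂[p,q] = q − p. For instance
  ∂[v_3,v_6] = [v_6] − [v_3].
The 8×8 boundary matrix has rank 6 and Smith normal form diag(1,1,1,1,1,1).

From H_k ≅ ker(∂_k) / im(∂_{k+1}) we obtain:

  H_0: rank C_0 − rank ∂_1 = 8 − 6 = 2, and the invariant factors of ∂_1 are all 1, so H_0 = Z^2.

H_0 = Z^2.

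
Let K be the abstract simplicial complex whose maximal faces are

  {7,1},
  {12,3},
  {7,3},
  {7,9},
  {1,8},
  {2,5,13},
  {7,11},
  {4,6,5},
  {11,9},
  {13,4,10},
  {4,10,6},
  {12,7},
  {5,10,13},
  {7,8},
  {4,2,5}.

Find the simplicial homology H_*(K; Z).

We work with the vertex ordering 1 < 2 < 3 < 4 < 5 < 6 < 7 < 8 < 9 < 10 < 11 < 12 < 13. The simplices of K, each written with vertices in increasing order, are:

  0-simplices (13): [1], [2], [3], [4], [5], [6], [7], [8], [9], [10], [11], [12], [13]
  1-simplices (21): [1,7], [1,8], [2,4], [2,5], [2,13], [3,7], [3,12], [4,5], [4,6], [4,10], [4,13], [5,6], [5,10], [5,13], [6,10], [7,8], [7,9], [7,11], [7,12], [9,11], [10,13]
  2-simplices (6): [2,4,5], [2,5,13], [4,5,6], [4,6,10], [4,10,13], [5,10,13]

so the chain groups are C_0 ≅ Z^13, C_1 ≅ Z^21, C_2 ≅ Z^6.

The boundary map ∂_1: C_1 → C_0 sends each edge [p,q] (with p < q) to q − p. For instance
  ∂[5,10] = [10] − [5].
The resulting 13×21 matrix has rank 11, and its Smith normal form has invariant factors (1,1,1,1,1,1,1,1,1,1,1).

∂_2: C_2 → C_1 maps a triangle to the signed sum of its edges. For instance
  ∂[2,5,13] = [5,13] − [2,13] + [2,5],
  ∂[4,6,10] = [6,10] − [4,10] + [4,6].
As a 21×6 matrix over Z this has rank 6, with invariant factors (1,1,1,1,1,1).

Reading off H_k = ker ∂_k / im ∂_{k+1}:

  H_0: rank C_0 − rank ∂_1 = 13 − 11 = 2, and the invariant factors of ∂_1 are all 1, so H_0 ≅ Z^2.
  H_1: rank ker ∂_1 − rank ∂_2 = (21 − 11) − 6 = 4, and the invariant factors of ∂_2 are all 1, so H_1 ≅ Z^4.
  H_2: rank ker ∂_2 − rank ∂_3 = (6 − 6) − 0 = 0, and there is no ∂_3, so H_2 ≅ 0.

As a check, the Euler characteristic is 13 − 21 + 6 = -2, which agrees with 2 − 4 + 0 = -2.
(K is a triangulation of the disjoint union of a wedge of 3 circles and the cylinder S^1 x I.)

H_0 ≅ Z^2,  H_1 ≅ Z^4,  H_2 = 0.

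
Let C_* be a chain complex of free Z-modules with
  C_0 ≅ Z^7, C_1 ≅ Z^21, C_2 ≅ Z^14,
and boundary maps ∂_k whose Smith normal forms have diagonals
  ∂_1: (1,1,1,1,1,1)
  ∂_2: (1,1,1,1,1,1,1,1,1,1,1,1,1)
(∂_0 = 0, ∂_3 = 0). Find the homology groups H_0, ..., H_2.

H_0 = Z,  H_1 = Z^2,  H_2 = Z.

H_0: b_0 = 7 − 0 − 6 = 1; torsion from ∂_1 factors > 1: none. So H_0 = Z.
H_1: b_1 = 21 − 6 − 13 = 2; torsion from ∂_2 factors > 1: none. So H_1 = Z^2.
H_2: b_2 = 14 − 13 − 0 = 1; torsion from ∂_3 factors > 1: none. So H_2 = Z.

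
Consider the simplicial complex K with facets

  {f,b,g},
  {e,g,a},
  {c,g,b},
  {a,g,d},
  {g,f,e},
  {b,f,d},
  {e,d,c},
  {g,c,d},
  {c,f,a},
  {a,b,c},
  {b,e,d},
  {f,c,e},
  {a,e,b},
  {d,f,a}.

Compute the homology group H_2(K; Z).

H_2 = Z.

Take the total order a < b < c < d < e < f < g on the vertex set. Then K (dimension 2) consists of the simplices:

  0-simplices (7): a, b, c, d, e, f, g
  1-simplices (21): ab, ac, ad, ae, af, ag, bc, bd, be, bf, bg, cd, ce, cf, cg, de, df, dg, ef, eg, fg
  2-simplices (14): abc, abe, acf, adf, adg, aeg, bcg, bde, bdf, bfg, cde, cdg, cef, efg

giving chain groups C_0 ≅ Z^7, C_1 ≅ Z^21, C_2 ≅ Z^14.

Boundary ∂_1: C_1 → C_0 is given by ∂[p,q] = [q] − [p].
As a 7×21 matrix over Z this has rank 6, with invariant factors (1,1,1,1,1,1).

∂_2: C_2 → C_1 acts by ∂[p,q,r] = [q,r] − [p,r] + [p,q]. For instance
  ∂bcg = cg − bg + bc,
  ∂adf = df − af + ad.
The 21×14 boundary matrix has rank 13 and Smith normal form diag(1,1,1,1,1,1,1,1,1,1,1,1,1).

Now H_k = ker ∂_k / im ∂_{k+1}, so:

  H_2: rank ker ∂_2 − rank ∂_3 = (14 − 13) − 0 = 1, and there is no ∂_3, so H_2 ≅ Z.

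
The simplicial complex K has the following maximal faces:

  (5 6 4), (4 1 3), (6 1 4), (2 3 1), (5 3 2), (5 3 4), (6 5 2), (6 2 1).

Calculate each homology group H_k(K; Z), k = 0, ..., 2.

Fix the vertex order 1 < 2 < 3 < 4 < 5 < 6 and write every simplex with vertices in increasing order. Then dim K = 2 and the simplices of K are:

  0-simplices (6): [1], [2], [3], [4], [5], [6]
  1-simplices (12): [1,2], [1,3], [1,4], [1,6], [2,3], [2,5], [2,6], [3,4], [3,5], [4,5], [4,6], [5,6]
  2-simplices (8): [1,2,3], [1,2,6], [1,3,4], [1,4,6], [2,3,5], [2,5,6], [3,4,5], [4,5,6]

so the chain groups are C_0 ≅ Z^6, C_1 ≅ Z^12, C_2 ≅ Z^8.

∂_1: C_1 → C_0 maps an edge to its endpoints' difference, ∂[p,q] = q − p. For instance
  ∂[5,6] = [6] − [5].
This gives a 6×12 integer matrix of rank 5; reducing to Smith normal form yields diagonal entries (1,1,1,1,1).

Boundary ∂_2: C_2 → C_1 sends each 2-simplex [p,q,r] to [q,r] − [p,r] + [p,q]. For instance
  ∂[4,5,6] = [5,6] − [4,6] + [4,5],
  ∂[1,3,4] = [3,4] − [1,4] + [1,3].
The resulting 12×8 matrix has rank 7, and its Smith normal form has invariant factors (1,1,1,1,1,1,1).

Reading off H_k = ker ∂_k / im ∂_{k+1}:

  H_0: rank C_0 − rank ∂_1 = 6 − 5 = 1, and the invariant factors of ∂_1 are all 1, so H_0 = Z.
  H_1: rank ker ∂_1 − rank ∂_2 = (12 − 5) − 7 = 0, and the invariant factors of ∂_2 are all 1, so H_1 = 0.
  H_2: rank ker ∂_2 − rank ∂_3 = (8 − 7) − 0 = 1, and there is no ∂_3, so H_2 = Z.

H_0 ≅ Z,  H_1 = 0,  H_2 ≅ Z.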